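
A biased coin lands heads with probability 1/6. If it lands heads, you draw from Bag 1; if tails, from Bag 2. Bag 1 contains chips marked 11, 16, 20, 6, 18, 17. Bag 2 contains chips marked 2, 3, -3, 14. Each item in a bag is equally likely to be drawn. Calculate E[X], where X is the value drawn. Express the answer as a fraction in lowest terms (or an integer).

52/9

E[X | Bag 1] = (11 + 16 + 20 + 6 + 18 + 17)/6 = 44/3
E[X | Bag 2] = (2 + 3 − 3 + 14)/4 = 4
E[X] = (1/6)·44/3 + (5/6)·4 = 52/9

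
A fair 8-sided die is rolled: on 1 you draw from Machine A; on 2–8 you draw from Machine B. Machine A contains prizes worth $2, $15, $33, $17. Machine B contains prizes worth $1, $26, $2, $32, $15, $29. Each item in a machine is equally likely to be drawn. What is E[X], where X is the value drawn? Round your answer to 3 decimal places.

$17.406

E[X | Machine A] = (2 + 15 + 33 + 17)/4 = 67/4
E[X | Machine B] = (1 + 26 + 2 + 32 + 15 + 29)/6 = 35/2
E[X] = (1/8)·67/4 + (7/8)·35/2 = 557/32 ≈ 17.406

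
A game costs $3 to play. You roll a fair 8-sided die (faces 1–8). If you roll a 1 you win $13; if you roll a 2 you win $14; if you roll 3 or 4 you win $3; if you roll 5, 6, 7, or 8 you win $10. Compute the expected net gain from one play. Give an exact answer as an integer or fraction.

49/8 dollars

E[payout] = (1/4)·3 + (1/2)·10 + (1/8)·13 + (1/8)·14 = 73/8
Expected profit = 73/8 − 3 = 49/8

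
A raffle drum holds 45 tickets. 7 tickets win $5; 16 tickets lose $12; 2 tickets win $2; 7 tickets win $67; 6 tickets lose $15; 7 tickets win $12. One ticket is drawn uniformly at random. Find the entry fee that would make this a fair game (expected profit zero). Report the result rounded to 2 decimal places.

E[payout] = (7/45)·5 + (16/45)·(-12) + (2/45)·2 + (7/45)·67 + (6/45)·(-15) + (7/45)·12 = 62/9
Fair fee = E[payout] = 62/9 ≈ $6.89

$6.89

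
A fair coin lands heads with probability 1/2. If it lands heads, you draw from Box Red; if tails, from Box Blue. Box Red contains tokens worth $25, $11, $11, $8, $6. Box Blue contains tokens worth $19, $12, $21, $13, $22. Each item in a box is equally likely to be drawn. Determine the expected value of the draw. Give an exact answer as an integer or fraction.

E[X | Box Red] = (25 + 11 + 11 + 8 + 6)/5 = 61/5
E[X | Box Blue] = (19 + 12 + 21 + 13 + 22)/5 = 87/5
E[X] = (1/2)·61/5 + (1/2)·87/5 = 74/5

74/5 dollars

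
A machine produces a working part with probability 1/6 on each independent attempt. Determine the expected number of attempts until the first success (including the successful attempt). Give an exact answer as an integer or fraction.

6

For a geometric distribution, E[trials] = 1/p = 1/(1/6) = 6.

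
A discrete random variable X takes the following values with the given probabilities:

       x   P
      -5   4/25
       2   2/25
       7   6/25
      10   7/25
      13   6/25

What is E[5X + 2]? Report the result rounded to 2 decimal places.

36.80

E[5x+2] = (4/25)·(-23) + (2/25)·12 + (6/25)·37 + (7/25)·52 + (6/25)·67
     = 184/5 ≈ 36.80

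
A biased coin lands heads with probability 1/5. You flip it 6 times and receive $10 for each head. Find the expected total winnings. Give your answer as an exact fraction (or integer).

$12

E[#heads] = 6·1/5 = 6/5 (linearity over flips).
E[winnings] = 10·6/5 = 12.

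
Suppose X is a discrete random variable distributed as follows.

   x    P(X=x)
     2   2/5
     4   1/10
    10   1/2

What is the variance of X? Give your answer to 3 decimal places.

E[X] = (2/5)·2 + (1/10)·4 + (1/2)·10 = 31/5
E[X²] = (2/5)·4 + (1/10)·16 + (1/2)·100 = 266/5
Var(X) = 266/5 − (31/5)² = 369/25 ≈ 14.760

14.760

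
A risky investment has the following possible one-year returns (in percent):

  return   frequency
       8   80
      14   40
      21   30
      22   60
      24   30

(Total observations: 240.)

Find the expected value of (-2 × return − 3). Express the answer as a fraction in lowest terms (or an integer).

Total = 240, so P(return=8) = 80/240, etc.
E[-2x-3] = (1/3)·(-19) + (1/6)·(-31) + (1/8)·(-45) + (1/4)·(-47) + (1/8)·(-51)
     = -141/4

-141/4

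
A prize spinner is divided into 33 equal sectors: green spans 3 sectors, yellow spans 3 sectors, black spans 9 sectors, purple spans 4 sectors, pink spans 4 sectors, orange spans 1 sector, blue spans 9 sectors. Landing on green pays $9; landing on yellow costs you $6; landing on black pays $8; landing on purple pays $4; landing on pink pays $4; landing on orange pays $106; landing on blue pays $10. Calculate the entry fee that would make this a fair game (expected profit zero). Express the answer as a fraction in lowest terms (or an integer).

E[payout] = (3/33)·9 + (3/33)·(-6) + (9/33)·8 + (4/33)·4 + (4/33)·4 + (1/33)·106 + (9/33)·10 = 103/11
Fair fee = E[payout] = 103/11

103/11 dollars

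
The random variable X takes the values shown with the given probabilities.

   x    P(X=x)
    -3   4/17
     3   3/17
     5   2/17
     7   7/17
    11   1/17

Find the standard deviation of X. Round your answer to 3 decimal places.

E[X] = 67/17, E[X²] = 577/17
Var(X) = E[X²] − (E[X])² = 577/17 − 4489/289 = 5320/289
SD(X) = √(5320/289) ≈ 4.290

4.290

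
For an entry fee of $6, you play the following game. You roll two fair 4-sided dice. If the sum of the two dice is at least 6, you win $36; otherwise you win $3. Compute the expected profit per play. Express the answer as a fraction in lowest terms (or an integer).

75/8 dollars

E[payout] = (5/8)·3 + (3/8)·36 = 123/8
Expected profit = 123/8 − 6 = 75/8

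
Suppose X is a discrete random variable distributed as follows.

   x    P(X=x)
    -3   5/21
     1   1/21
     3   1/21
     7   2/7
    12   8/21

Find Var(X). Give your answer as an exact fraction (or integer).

E[X] = (5/21)·(-3) + (1/21)·1 + (1/21)·3 + (2/7)·7 + (8/21)·12 = 127/21
E[X²] = (5/21)·9 + (1/21)·1 + (1/21)·9 + (2/7)·49 + (8/21)·144 = 1501/21
Var(X) = 1501/21 − (127/21)² = 15392/441

15392/441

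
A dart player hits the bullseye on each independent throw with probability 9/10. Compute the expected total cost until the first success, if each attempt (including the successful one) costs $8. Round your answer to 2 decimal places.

E[#attempts] = 1/p = 10/9; E[cost] = 8·10/9 = 80/9.
≈ 8.89

$8.89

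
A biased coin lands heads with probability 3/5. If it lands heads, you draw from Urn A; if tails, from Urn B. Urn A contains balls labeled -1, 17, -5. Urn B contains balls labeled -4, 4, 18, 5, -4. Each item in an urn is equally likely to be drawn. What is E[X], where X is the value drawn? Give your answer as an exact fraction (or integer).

93/25

E[X | Urn A] = (-1 + 17 − 5)/3 = 11/3
E[X | Urn B] = (-4 + 4 + 18 + 5 − 4)/5 = 19/5
E[X] = (3/5)·11/3 + (2/5)·19/5 = 93/25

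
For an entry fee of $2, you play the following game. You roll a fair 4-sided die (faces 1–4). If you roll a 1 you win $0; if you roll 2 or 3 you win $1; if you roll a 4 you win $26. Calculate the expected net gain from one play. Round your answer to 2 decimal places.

E[payout] = (1/4)·0 + (1/2)·1 + (1/4)·26 = 7
Expected profit = 7 − 2 = 5 ≈ $5.00

$5.00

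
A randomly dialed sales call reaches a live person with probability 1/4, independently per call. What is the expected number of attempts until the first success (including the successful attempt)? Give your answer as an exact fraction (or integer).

For a geometric distribution, E[trials] = 1/p = 1/(1/4) = 4.

4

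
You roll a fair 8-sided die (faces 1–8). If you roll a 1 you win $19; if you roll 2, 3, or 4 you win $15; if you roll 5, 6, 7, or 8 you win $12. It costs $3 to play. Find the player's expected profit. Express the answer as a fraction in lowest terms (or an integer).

$11

E[payout] = (1/2)·12 + (3/8)·15 + (1/8)·19 = 14
Expected profit = 14 − 3 = 11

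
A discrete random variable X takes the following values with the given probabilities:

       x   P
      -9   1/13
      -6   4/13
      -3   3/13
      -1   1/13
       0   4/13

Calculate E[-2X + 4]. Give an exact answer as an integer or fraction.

E[-2x+4] = (1/13)·22 + (4/13)·16 + (3/13)·10 + (1/13)·6 + (4/13)·4
     = 138/13

138/13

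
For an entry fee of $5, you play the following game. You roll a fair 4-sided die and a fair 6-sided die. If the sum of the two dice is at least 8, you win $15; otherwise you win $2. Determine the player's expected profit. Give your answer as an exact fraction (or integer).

1/4 dollars

E[payout] = (3/4)·2 + (1/4)·15 = 21/4
Expected profit = 21/4 − 5 = 1/4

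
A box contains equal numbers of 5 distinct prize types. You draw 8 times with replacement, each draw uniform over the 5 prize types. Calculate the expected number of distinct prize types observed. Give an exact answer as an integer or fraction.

325089/78125

Let Xⱼ=1 if type j appears at least once. P(Xⱼ=1) = 1 − ((5−1)/5)^8 = 325089/390625.
E[#distinct] = 5·325089/390625 = 325089/78125.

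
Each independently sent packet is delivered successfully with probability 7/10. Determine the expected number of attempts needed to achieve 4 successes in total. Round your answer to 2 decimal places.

By linearity (sum of 4 independent geometric waits), E[trials] = 4/p = 4/(7/10) = 40/7.
≈ 5.71

5.71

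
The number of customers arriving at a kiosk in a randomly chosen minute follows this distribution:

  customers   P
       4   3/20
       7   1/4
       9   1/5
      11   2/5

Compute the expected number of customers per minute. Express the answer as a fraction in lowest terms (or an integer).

171/20

E[X] = (3/20)·4 + (1/4)·7 + (1/5)·9 + (2/5)·11
     = 171/20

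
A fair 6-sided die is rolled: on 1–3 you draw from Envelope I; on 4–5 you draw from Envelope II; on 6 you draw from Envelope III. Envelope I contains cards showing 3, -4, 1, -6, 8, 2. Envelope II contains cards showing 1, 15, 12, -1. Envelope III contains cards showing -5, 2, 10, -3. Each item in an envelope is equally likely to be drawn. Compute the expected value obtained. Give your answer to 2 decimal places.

2.75

E[X | Envelope I] = (3 − 4 + 1 − 6 + 8 + 2)/6 = 2/3
E[X | Envelope II] = (1 + 15 + 12 − 1)/4 = 27/4
E[X | Envelope III] = (-5 + 2 + 10 − 3)/4 = 1
E[X] = (1/2)·2/3 + (1/3)·27/4 + (1/6)·1 = 11/4 ≈ 2.75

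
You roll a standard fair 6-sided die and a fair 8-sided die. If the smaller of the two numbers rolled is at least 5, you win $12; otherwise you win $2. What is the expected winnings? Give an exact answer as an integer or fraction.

11/3 dollars

E[payout] = (5/6)·2 + (1/6)·12 = 11/3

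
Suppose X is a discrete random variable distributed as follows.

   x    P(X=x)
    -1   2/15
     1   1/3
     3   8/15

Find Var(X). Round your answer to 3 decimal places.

E[X] = (2/15)·(-1) + (1/3)·1 + (8/15)·3 = 9/5
E[X²] = (2/15)·1 + (1/3)·1 + (8/15)·9 = 79/15
Var(X) = 79/15 − (9/5)² = 152/75 ≈ 2.027

2.027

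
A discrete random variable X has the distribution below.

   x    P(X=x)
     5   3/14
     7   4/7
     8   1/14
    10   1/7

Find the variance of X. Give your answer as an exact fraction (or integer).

433/196

E[X] = (3/14)·5 + (4/7)·7 + (1/14)·8 + (1/7)·10 = 99/14
E[X²] = (3/14)·25 + (4/7)·49 + (1/14)·64 + (1/7)·100 = 731/14
Var(X) = 731/14 − (99/14)² = 433/196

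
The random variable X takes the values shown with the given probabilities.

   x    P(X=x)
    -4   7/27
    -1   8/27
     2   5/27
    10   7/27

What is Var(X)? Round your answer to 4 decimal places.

E[X] = (7/27)·(-4) + (8/27)·(-1) + (5/27)·2 + (7/27)·10 = 44/27
E[X²] = (7/27)·16 + (8/27)·1 + (5/27)·4 + (7/27)·100 = 280/9
Var(X) = 280/9 − (44/27)² = 20744/729 ≈ 28.4554

28.4554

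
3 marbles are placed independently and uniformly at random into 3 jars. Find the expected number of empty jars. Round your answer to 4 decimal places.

Let Xⱼ=1 if jar j is empty. P(Xⱼ=1) = ((3-1)/3)^3 = 8/27.
By linearity, E[#empty] = 3·8/27 = 8/9.
≈ 0.8889

0.8889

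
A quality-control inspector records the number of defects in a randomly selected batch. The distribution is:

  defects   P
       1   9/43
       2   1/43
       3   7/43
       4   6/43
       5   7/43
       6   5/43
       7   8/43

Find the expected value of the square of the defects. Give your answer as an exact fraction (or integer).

919/43

E[X²] = (9/43)·1 + (1/43)·4 + (7/43)·9 + (6/43)·16 + (7/43)·25 + (5/43)·36 + (8/43)·49
     = 919/43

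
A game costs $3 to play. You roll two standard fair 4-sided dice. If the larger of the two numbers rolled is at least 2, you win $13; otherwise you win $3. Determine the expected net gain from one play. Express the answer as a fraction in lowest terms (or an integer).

75/8 dollars

E[payout] = (1/16)·3 + (15/16)·13 = 99/8
Expected profit = 99/8 − 3 = 75/8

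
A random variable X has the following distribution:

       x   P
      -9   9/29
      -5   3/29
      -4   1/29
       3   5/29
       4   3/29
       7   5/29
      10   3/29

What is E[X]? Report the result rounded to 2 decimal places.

E[X] = (9/29)·(-9) + (3/29)·(-5) + (1/29)·(-4) + (5/29)·3 + (3/29)·4 + (5/29)·7 + (3/29)·10
     = -8/29 ≈ -0.28

-0.28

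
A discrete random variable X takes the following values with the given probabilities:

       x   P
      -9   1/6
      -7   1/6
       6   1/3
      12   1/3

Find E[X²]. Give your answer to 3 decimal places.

81.667

E[X²] = (1/6)·81 + (1/6)·49 + (1/3)·36 + (1/3)·144
     = 245/3 ≈ 81.667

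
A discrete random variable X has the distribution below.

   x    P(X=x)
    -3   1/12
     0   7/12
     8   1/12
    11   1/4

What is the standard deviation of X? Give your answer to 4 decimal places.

E[X] = 19/6, E[X²] = 109/3
Var(X) = E[X²] − (E[X])² = 109/3 − 361/36 = 947/36
SD(X) = √(947/36) ≈ 5.1289

5.1289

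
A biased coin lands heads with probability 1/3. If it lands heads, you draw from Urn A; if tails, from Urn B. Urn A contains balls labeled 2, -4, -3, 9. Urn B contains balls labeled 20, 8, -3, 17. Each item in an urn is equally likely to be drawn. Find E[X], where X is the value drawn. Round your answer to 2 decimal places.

E[X | Urn A] = (2 − 4 − 3 + 9)/4 = 1
E[X | Urn B] = (20 + 8 − 3 + 17)/4 = 21/2
E[X] = (1/3)·1 + (2/3)·21/2 = 22/3 ≈ 7.33

7.33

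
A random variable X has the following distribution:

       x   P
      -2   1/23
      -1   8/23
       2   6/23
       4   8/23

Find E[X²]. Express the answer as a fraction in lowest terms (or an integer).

164/23

E[X²] = (1/23)·4 + (8/23)·1 + (6/23)·4 + (8/23)·16
     = 164/23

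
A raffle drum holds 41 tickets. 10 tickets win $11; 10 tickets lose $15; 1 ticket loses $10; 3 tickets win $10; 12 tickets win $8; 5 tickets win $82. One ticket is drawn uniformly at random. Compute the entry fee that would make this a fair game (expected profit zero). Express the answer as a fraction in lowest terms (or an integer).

486/41 dollars

E[payout] = (10/41)·11 + (10/41)·(-15) + (1/41)·(-10) + (3/41)·10 + (12/41)·8 + (5/41)·82 = 486/41
Fair fee = E[payout] = 486/41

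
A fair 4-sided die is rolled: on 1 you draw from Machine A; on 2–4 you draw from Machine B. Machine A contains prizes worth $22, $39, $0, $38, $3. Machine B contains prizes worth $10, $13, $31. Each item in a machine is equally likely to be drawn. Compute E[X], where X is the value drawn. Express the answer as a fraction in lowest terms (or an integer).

93/5 dollars

E[X | Machine A] = (22 + 39 + 0 + 38 + 3)/5 = 102/5
E[X | Machine B] = (10 + 13 + 31)/3 = 18
E[X] = (1/4)·102/5 + (3/4)·18 = 93/5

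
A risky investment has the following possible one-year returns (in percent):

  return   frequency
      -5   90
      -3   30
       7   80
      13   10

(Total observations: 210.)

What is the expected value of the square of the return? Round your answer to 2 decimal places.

38.71

Total = 210, so P(return=-5) = 90/210, etc.
E[X²] = (3/7)·25 + (1/7)·9 + (8/21)·49 + (1/21)·169
     = 271/7 ≈ 38.71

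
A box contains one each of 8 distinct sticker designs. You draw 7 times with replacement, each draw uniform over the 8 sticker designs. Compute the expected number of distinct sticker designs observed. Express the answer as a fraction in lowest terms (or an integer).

Let Xⱼ=1 if type j appears at least once. P(Xⱼ=1) = 1 − ((8−1)/8)^7 = 1273609/2097152.
E[#distinct] = 8·1273609/2097152 = 1273609/262144.

1273609/262144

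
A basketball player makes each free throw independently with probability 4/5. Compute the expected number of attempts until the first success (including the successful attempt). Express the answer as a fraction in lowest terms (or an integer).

For a geometric distribution, E[trials] = 1/p = 1/(4/5) = 5/4.

5/4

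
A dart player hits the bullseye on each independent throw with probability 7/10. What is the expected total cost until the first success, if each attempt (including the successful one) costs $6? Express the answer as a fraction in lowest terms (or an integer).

E[#attempts] = 1/p = 10/7; E[cost] = 6·10/7 = 60/7.

60/7 dollars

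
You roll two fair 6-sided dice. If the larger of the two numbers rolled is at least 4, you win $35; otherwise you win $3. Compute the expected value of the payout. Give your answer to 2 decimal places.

$27.00

E[payout] = (1/4)·3 + (3/4)·35 = 27
≈ $27.00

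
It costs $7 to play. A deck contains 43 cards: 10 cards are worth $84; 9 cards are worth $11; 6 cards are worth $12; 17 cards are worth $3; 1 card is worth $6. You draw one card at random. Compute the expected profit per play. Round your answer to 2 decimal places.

E[payout] = (10/43)·84 + (9/43)·11 + (6/43)·12 + (17/43)·3 + (1/43)·6 = 1068/43
Expected profit = 1068/43 − 7 = 767/43 ≈ $17.84

$17.84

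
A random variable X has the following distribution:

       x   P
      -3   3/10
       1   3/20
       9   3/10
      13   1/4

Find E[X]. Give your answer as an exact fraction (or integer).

26/5

E[X] = (3/10)·(-3) + (3/20)·1 + (3/10)·9 + (1/4)·13
     = 26/5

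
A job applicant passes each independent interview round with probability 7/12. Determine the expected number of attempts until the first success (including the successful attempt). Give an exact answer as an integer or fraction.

12/7

For a geometric distribution, E[trials] = 1/p = 1/(7/12) = 12/7.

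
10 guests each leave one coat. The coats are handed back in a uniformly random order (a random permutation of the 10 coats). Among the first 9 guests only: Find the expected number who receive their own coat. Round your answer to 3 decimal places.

0.900

Let Xᵢ = 1 if person i gets their own coat. For each i, P(Xᵢ=1) = 1/10.
By linearity of expectation, E[X₁+…+X_9] = 9·(1/10) = 9/10.
≈ 0.900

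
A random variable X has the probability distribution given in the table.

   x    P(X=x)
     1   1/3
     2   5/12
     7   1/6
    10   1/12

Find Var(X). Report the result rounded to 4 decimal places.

8.4722

E[X] = (1/3)·1 + (5/12)·2 + (1/6)·7 + (1/12)·10 = 19/6
E[X²] = (1/3)·1 + (5/12)·4 + (1/6)·49 + (1/12)·100 = 37/2
Var(X) = 37/2 − (19/6)² = 305/36 ≈ 8.4722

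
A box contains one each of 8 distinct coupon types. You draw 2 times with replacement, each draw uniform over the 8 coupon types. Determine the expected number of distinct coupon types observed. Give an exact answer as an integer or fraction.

Let Xⱼ=1 if type j appears at least once. P(Xⱼ=1) = 1 − ((8−1)/8)^2 = 15/64.
E[#distinct] = 8·15/64 = 15/8.

15/8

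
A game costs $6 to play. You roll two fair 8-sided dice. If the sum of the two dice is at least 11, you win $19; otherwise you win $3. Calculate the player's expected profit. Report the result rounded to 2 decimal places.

E[payout] = (43/64)·3 + (21/64)·19 = 33/4
Expected profit = 33/4 − 6 = 9/4 ≈ $2.25

$2.25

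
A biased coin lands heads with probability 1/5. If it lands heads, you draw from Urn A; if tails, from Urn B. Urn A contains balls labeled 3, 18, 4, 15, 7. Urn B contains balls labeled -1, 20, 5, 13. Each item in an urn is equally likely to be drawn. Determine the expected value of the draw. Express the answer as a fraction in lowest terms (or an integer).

232/25

E[X | Urn A] = (3 + 18 + 4 + 15 + 7)/5 = 47/5
E[X | Urn B] = (-1 + 20 + 5 + 13)/4 = 37/4
E[X] = (1/5)·47/5 + (4/5)·37/4 = 232/25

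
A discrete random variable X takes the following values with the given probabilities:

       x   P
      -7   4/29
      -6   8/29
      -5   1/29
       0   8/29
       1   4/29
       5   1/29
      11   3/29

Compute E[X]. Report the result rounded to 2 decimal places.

E[X] = (4/29)·(-7) + (8/29)·(-6) + (1/29)·(-5) + (8/29)·0 + (4/29)·1 + (1/29)·5 + (3/29)·11
     = -39/29 ≈ -1.34

-1.34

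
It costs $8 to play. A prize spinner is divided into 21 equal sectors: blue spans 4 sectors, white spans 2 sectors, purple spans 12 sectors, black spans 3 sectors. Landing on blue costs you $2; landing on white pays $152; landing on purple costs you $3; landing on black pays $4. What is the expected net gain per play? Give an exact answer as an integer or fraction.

104/21 dollars

E[payout] = (4/21)·(-2) + (2/21)·152 + (12/21)·(-3) + (3/21)·4 = 272/21
Expected profit = 272/21 − 8 = 104/21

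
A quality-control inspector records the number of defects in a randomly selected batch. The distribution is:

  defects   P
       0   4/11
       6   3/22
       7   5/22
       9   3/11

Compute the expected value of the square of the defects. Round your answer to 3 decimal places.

38.136

E[X²] = (4/11)·0 + (3/22)·36 + (5/22)·49 + (3/11)·81
     = 839/22 ≈ 38.136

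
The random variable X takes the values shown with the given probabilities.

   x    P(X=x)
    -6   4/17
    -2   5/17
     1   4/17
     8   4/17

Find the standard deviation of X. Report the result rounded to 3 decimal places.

4.993

E[X] = 2/17, E[X²] = 424/17
Var(X) = E[X²] − (E[X])² = 424/17 − 4/289 = 7204/289
SD(X) = √(7204/289) ≈ 4.993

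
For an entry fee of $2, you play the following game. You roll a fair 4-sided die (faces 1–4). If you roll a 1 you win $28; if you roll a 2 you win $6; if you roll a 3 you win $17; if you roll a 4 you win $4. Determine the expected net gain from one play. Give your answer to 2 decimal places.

E[payout] = (1/4)·4 + (1/4)·6 + (1/4)·17 + (1/4)·28 = 55/4
Expected profit = 55/4 − 2 = 47/4 ≈ $11.75

$11.75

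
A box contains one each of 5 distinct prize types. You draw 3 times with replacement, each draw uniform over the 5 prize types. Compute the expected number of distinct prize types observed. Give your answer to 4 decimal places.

Let Xⱼ=1 if type j appears at least once. P(Xⱼ=1) = 1 − ((5−1)/5)^3 = 61/125.
E[#distinct] = 5·61/125 = 61/25.
≈ 2.4400

2.4400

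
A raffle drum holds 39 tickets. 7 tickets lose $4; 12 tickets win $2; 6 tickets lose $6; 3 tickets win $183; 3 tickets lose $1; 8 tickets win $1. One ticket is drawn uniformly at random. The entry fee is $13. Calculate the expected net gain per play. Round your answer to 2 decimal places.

$0.18

E[payout] = (7/39)·(-4) + (12/39)·2 + (6/39)·(-6) + (3/39)·183 + (3/39)·(-1) + (8/39)·1 = 514/39
Expected profit = 514/39 − 13 = 7/39 ≈ $0.18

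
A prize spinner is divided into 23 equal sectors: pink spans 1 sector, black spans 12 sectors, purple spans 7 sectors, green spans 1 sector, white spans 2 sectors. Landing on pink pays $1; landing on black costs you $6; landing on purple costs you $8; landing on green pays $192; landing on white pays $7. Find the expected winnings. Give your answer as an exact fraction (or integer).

E[payout] = (1/23)·1 + (12/23)·(-6) + (7/23)·(-8) + (1/23)·192 + (2/23)·7 = 79/23

79/23 dollars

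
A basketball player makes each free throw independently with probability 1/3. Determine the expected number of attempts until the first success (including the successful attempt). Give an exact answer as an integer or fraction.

3

For a geometric distribution, E[trials] = 1/p = 1/(1/3) = 3.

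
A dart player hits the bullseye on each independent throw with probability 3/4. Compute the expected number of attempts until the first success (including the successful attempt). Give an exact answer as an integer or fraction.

4/3

For a geometric distribution, E[trials] = 1/p = 1/(3/4) = 4/3.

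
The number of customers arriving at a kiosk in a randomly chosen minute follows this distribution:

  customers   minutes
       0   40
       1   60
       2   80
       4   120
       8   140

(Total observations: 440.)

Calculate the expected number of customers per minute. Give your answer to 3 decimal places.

Total = 440, so P(customers=0) = 40/440, etc.
E[X] = (1/11)·0 + (3/22)·1 + (2/11)·2 + (3/11)·4 + (7/22)·8
     = 91/22 ≈ 4.136

4.136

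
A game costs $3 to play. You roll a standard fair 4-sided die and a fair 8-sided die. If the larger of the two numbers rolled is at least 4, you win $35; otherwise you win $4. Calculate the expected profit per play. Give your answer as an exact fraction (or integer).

745/32 dollars

E[payout] = (9/32)·4 + (23/32)·35 = 841/32
Expected profit = 841/32 − 3 = 745/32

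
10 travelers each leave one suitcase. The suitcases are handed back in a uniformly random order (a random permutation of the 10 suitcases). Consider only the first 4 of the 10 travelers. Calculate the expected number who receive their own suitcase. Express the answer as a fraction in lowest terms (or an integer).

Let Xᵢ = 1 if person i gets their own suitcase. For each i, P(Xᵢ=1) = 1/10.
By linearity of expectation, E[X₁+…+X_4] = 4·(1/10) = 2/5.

2/5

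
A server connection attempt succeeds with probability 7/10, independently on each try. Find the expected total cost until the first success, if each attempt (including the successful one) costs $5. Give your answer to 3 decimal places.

E[#attempts] = 1/p = 10/7; E[cost] = 5·10/7 = 50/7.
≈ 7.143

$7.143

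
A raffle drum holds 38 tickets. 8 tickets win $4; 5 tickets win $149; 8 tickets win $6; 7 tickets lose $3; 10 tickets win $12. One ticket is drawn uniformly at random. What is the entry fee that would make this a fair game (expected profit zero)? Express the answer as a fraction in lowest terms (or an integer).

462/19 dollars

E[payout] = (8/38)·4 + (5/38)·149 + (8/38)·6 + (7/38)·(-3) + (10/38)·12 = 462/19
Fair fee = E[payout] = 462/19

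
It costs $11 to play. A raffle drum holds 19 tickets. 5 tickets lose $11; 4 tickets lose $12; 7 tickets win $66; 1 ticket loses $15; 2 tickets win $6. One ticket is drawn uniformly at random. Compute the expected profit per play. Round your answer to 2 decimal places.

$7.74

E[payout] = (5/19)·(-11) + (4/19)·(-12) + (7/19)·66 + (1/19)·(-15) + (2/19)·6 = 356/19
Expected profit = 356/19 − 11 = 147/19 ≈ $7.74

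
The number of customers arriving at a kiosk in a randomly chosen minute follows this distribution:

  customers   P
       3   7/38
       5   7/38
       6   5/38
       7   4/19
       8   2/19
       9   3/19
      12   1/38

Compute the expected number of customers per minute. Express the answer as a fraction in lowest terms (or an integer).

E[X] = (7/38)·3 + (7/38)·5 + (5/38)·6 + (4/19)·7 + (2/19)·8 + (3/19)·9 + (1/38)·12
     = 120/19

120/19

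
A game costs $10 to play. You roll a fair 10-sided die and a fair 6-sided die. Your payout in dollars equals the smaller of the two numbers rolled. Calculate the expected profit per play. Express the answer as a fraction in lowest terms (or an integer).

Distribution of the smaller of the two numbers rolled: 1 w.p. 1/4, 2 w.p. 13/60, 3 w.p. 11/60, 4 w.p. 3/20, 5 w.p. 7/60, 6 w.p. 1/12
E[payout] = (1/4)·1 + (13/60)·2 + (11/60)·3 + (3/20)·4 + (7/60)·5 + (1/12)·6 = 35/12
Expected profit = 35/12 − 10 = -85/12

-85/12 dollars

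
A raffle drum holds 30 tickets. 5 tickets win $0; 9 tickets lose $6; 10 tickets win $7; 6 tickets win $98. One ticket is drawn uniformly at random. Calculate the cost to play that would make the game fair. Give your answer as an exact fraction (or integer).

302/15 dollars

E[payout] = (5/30)·0 + (9/30)·(-6) + (10/30)·7 + (6/30)·98 = 302/15
Fair fee = E[payout] = 302/15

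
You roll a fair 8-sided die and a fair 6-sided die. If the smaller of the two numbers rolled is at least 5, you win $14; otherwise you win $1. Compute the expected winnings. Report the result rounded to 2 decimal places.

$3.17

E[payout] = (5/6)·1 + (1/6)·14 = 19/6
≈ $3.17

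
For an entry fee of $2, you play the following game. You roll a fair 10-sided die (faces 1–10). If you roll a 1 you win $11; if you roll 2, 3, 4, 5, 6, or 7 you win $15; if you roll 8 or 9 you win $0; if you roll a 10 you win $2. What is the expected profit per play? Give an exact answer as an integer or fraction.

E[payout] = (1/5)·0 + (1/10)·2 + (1/10)·11 + (3/5)·15 = 103/10
Expected profit = 103/10 − 2 = 83/10

83/10 dollars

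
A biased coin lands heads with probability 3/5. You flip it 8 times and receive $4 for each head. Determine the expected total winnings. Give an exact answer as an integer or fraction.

E[#heads] = 8·3/5 = 24/5 (linearity over flips).
E[winnings] = 4·24/5 = 96/5.

96/5 dollars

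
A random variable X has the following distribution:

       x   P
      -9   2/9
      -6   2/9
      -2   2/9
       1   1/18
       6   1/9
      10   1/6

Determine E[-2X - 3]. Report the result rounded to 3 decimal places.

-0.222

E[-2x-3] = (2/9)·15 + (2/9)·9 + (2/9)·1 + (1/18)·(-5) + (1/9)·(-15) + (1/6)·(-23)
     = -2/9 ≈ -0.222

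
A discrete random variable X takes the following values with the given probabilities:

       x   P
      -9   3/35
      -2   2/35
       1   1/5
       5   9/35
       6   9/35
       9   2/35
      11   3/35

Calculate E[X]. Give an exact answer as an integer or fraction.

18/5

E[X] = (3/35)·(-9) + (2/35)·(-2) + (1/5)·1 + (9/35)·5 + (9/35)·6 + (2/35)·9 + (3/35)·11
     = 18/5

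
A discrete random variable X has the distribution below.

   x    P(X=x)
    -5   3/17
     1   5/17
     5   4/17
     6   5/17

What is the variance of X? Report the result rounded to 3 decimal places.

15.640

E[X] = (3/17)·(-5) + (5/17)·1 + (4/17)·5 + (5/17)·6 = 40/17
E[X²] = (3/17)·25 + (5/17)·1 + (4/17)·25 + (5/17)·36 = 360/17
Var(X) = 360/17 − (40/17)² = 4520/289 ≈ 15.640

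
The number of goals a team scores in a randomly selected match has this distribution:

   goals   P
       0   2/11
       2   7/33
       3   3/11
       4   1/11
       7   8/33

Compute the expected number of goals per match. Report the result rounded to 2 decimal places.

E[X] = (2/11)·0 + (7/33)·2 + (3/11)·3 + (1/11)·4 + (8/33)·7
     = 109/33 ≈ 3.30

3.30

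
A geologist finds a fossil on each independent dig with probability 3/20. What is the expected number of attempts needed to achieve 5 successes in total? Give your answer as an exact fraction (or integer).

100/3

By linearity (sum of 5 independent geometric waits), E[trials] = 5/p = 5/(3/20) = 100/3.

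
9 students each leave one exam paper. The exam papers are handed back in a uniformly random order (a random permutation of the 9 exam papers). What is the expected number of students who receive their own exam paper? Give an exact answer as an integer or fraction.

Let Xᵢ = 1 if person i gets their own exam paper. For each i, P(Xᵢ=1) = 1/9.
By linearity of expectation, E[X₁+…+X_9] = 9·(1/9) = 1.

1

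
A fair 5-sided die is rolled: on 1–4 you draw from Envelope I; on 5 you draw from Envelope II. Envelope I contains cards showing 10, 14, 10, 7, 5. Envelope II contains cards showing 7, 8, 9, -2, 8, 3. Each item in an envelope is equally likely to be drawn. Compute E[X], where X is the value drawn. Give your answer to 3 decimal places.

8.460

E[X | Envelope I] = (10 + 14 + 10 + 7 + 5)/5 = 46/5
E[X | Envelope II] = (7 + 8 + 9 − 2 + 8 + 3)/6 = 11/2
E[X] = (4/5)·46/5 + (1/5)·11/2 = 423/50 ≈ 8.460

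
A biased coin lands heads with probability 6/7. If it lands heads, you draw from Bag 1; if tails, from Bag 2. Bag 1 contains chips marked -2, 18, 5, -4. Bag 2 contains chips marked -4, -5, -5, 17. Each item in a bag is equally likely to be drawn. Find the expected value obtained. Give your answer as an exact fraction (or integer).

15/4

E[X | Bag 1] = (-2 + 18 + 5 − 4)/4 = 17/4
E[X | Bag 2] = (-4 − 5 − 5 + 17)/4 = 3/4
E[X] = (6/7)·17/4 + (1/7)·3/4 = 15/4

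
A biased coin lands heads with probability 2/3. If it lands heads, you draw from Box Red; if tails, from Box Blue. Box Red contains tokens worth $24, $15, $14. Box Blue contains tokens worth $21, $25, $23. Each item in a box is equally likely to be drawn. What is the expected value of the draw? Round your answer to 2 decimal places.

$19.44

E[X | Box Red] = (24 + 15 + 14)/3 = 53/3
E[X | Box Blue] = (21 + 25 + 23)/3 = 23
E[X] = (2/3)·53/3 + (1/3)·23 = 175/9 ≈ 19.44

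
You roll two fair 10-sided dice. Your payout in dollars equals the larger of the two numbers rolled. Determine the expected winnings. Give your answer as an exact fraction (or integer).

143/20 dollars

Distribution of the larger of the two numbers rolled: 1 w.p. 1/100, 2 w.p. 3/100, 3 w.p. 1/20, 4 w.p. 7/100, 5 w.p. 9/100, 6 w.p. 11/100, …
E[payout] = (1/100)·1 + (3/100)·2 + (1/20)·3 + (7/100)·4 + (9/100)·5 + (11/100)·6 + (13/100)·7 + (3/20)·8 + (17/100)·9 + (19/100)·10 = 143/20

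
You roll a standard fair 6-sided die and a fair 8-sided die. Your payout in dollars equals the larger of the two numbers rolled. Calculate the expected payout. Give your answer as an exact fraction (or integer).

Distribution of the larger of the two numbers rolled: 1 w.p. 1/48, 2 w.p. 1/16, 3 w.p. 5/48, 4 w.p. 7/48, 5 w.p. 3/16, 6 w.p. 11/48, …
E[payout] = (1/48)·1 + (1/16)·2 + (5/48)·3 + (7/48)·4 + (3/16)·5 + (11/48)·6 + (1/8)·7 + (1/8)·8 = 251/48

251/48 dollars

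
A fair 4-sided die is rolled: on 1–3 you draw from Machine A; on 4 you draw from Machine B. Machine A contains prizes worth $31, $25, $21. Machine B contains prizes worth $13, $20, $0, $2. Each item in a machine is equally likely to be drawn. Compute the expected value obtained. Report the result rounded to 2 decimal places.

E[X | Machine A] = (31 + 25 + 21)/3 = 77/3
E[X | Machine B] = (13 + 20 + 0 + 2)/4 = 35/4
E[X] = (3/4)·77/3 + (1/4)·35/4 = 343/16 ≈ 21.44

$21.44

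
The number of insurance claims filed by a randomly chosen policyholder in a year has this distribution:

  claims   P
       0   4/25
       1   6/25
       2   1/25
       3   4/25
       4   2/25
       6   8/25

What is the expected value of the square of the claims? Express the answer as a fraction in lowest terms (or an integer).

E[X²] = (4/25)·0 + (6/25)·1 + (1/25)·4 + (4/25)·9 + (2/25)·16 + (8/25)·36
     = 366/25

366/25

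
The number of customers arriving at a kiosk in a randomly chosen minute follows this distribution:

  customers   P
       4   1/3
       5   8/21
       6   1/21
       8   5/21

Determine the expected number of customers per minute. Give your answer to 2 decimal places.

E[X] = (1/3)·4 + (8/21)·5 + (1/21)·6 + (5/21)·8
     = 38/7 ≈ 5.43

5.43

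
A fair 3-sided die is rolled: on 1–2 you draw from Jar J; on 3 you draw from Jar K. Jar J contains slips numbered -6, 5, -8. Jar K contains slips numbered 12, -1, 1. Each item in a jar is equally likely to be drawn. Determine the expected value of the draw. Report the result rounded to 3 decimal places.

E[X | Jar J] = (-6 + 5 − 8)/3 = -3
E[X | Jar K] = (12 − 1 + 1)/3 = 4
E[X] = (2/3)·(-3) + (1/3)·4 = -2/3 ≈ -0.667

-0.667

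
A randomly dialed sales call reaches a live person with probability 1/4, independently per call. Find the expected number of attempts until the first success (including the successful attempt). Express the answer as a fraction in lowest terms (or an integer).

For a geometric distribution, E[trials] = 1/p = 1/(1/4) = 4.

4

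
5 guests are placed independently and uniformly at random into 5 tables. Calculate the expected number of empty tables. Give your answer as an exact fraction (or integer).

Let Xⱼ=1 if table j is empty. P(Xⱼ=1) = ((5-1)/5)^5 = 1024/3125.
By linearity, E[#empty] = 5·1024/3125 = 1024/625.

1024/625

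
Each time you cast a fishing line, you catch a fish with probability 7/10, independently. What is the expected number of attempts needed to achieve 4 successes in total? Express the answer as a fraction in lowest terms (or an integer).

40/7

By linearity (sum of 4 independent geometric waits), E[trials] = 4/p = 4/(7/10) = 40/7.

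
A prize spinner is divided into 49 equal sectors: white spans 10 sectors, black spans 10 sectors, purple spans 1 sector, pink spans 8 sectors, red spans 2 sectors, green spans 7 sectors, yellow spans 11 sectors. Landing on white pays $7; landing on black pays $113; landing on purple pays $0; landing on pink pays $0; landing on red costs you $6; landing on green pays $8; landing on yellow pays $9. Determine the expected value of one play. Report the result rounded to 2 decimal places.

E[payout] = (10/49)·7 + (10/49)·113 + (1/49)·0 + (8/49)·0 + (2/49)·(-6) + (7/49)·8 + (11/49)·9 = 1343/49
≈ $27.41

$27.41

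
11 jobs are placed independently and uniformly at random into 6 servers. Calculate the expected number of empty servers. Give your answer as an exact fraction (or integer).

Let Xⱼ=1 if server j is empty. P(Xⱼ=1) = ((6-1)/6)^11 = 48828125/362797056.
By linearity, E[#empty] = 6·48828125/362797056 = 48828125/60466176.

48828125/60466176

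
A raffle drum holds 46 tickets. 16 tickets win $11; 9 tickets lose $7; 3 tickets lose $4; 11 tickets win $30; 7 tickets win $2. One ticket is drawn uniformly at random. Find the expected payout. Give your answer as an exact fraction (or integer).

E[payout] = (16/46)·11 + (9/46)·(-7) + (3/46)·(-4) + (11/46)·30 + (7/46)·2 = 445/46

445/46 dollars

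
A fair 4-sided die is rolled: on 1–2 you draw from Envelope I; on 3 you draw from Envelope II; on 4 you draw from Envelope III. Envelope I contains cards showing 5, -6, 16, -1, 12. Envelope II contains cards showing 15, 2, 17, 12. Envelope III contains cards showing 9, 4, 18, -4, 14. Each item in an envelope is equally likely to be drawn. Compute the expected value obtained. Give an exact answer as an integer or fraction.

E[X | Envelope I] = (5 − 6 + 16 − 1 + 12)/5 = 26/5
E[X | Envelope II] = (15 + 2 + 17 + 12)/4 = 23/2
E[X | Envelope III] = (9 + 4 + 18 − 4 + 14)/5 = 41/5
E[X] = (1/2)·26/5 + (1/4)·23/2 + (1/4)·41/5 = 301/40

301/40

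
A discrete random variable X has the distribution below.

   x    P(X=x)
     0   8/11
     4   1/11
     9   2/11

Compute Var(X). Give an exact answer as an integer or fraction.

134/11

E[X] = (8/11)·0 + (1/11)·4 + (2/11)·9 = 2
E[X²] = (8/11)·0 + (1/11)·16 + (2/11)·81 = 178/11
Var(X) = 178/11 − (2)² = 134/11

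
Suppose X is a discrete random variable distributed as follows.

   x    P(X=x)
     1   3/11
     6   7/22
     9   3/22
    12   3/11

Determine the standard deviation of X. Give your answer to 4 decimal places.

E[X] = 147/22, E[X²] = 1365/22
Var(X) = E[X²] − (E[X])² = 1365/22 − 21609/484 = 8421/484
SD(X) = √(8421/484) ≈ 4.1712

4.1712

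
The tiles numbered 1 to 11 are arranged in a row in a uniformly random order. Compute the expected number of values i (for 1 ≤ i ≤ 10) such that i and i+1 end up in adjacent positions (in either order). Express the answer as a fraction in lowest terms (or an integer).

For each i ∈ {1,…,10}, let Xᵢ = 1 if i and i+1 are adjacent. P(Xᵢ=1) = 2·(11−1)!/11! = 2/11.
By linearity, E[ΣXᵢ] = (10)·(2/11) = 20/11.

20/11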